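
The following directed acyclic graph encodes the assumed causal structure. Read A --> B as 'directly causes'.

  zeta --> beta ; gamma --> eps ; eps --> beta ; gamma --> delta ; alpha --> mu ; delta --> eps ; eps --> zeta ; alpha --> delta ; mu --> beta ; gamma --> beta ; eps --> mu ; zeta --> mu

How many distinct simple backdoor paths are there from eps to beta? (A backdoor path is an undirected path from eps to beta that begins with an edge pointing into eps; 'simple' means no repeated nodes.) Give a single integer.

A backdoor path from eps to beta is any simple undirected path whose first edge points into eps (i.e. leaves eps via a parent).
Parents of eps: {delta, gamma}.
Enumerating:
  P1: eps <- gamma -> delta <- alpha -> mu <- zeta -> beta
  P2: eps <- gamma -> delta <- alpha -> mu -> beta
  P3: eps <- gamma -> beta
  P4: eps <- delta <- gamma -> beta
  P5: eps <- delta <- alpha -> mu <- zeta -> beta
  P6: eps <- delta <- alpha -> mu -> beta
That exhausts the simple backdoor paths. Count: 6.

6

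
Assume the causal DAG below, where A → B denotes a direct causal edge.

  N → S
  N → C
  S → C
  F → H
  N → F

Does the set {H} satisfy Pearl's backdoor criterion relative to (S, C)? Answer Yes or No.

No

Backdoor paths from S to C (paths whose first edge points into S):
  P1: S <- N -> C
Condition 1 (no descendant of S in the set): holds — descendants of S are {C}; none are in {H}.
Condition 2 (every backdoor path blocked by {H}):
  P1: open — no interior node is in the conditioning set.
{H} does not satisfy the backdoor criterion.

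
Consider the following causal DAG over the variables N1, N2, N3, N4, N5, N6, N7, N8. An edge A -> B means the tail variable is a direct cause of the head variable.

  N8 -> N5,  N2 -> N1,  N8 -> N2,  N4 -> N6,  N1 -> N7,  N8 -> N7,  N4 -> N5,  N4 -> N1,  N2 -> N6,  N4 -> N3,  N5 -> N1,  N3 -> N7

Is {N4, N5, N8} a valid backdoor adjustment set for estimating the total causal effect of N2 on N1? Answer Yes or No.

Backdoor paths from N2 to N1 (paths whose first edge points into N2):
  P1: N2 <- N8 -> N5 <- N4 -> N1
  P2: N2 <- N8 -> N5 <- N4 -> N3 -> N7 <- N1
  P3: N2 <- N8 -> N5 -> N1
  P4: N2 <- N8 -> N7 <- N1
  P5: N2 <- N8 -> N7 <- N3 <- N4 -> N5 -> N1
  P6: N2 <- N8 -> N7 <- N3 <- N4 -> N1
Condition 1 (no descendant of N2 in the set): holds — descendants of N2 are {N1, N6, N7}; none are in {N4, N5, N8}.
Condition 2 (every backdoor path blocked by {N4, N5, N8}):
  P1: blocked at fork node N8 ∈ conditioning set.
  P2: blocked at fork node N8 ∈ conditioning set.
  P3: blocked at fork node N8 ∈ conditioning set.
  P4: blocked at fork node N8 ∈ conditioning set.
  P5: blocked at fork node N8 ∈ conditioning set.
  P6: blocked at fork node N8 ∈ conditioning set.
{N4, N5, N8} satisfies the backdoor criterion.

Yes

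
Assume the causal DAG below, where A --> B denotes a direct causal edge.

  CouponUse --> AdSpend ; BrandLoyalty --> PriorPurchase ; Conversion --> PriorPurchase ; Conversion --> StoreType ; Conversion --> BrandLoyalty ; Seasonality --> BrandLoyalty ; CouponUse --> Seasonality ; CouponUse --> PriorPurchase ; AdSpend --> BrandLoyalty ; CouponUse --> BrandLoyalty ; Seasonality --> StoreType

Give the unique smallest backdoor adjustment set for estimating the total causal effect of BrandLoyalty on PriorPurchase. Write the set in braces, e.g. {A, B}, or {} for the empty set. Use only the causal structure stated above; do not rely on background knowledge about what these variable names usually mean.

{Conversion, CouponUse}

Variables eligible for adjustment (non-descendants of BrandLoyalty, excluding BrandLoyalty and PriorPurchase): {AdSpend, Conversion, CouponUse, Seasonality, StoreType}.
Backdoor paths from BrandLoyalty to PriorPurchase:
  P1: BrandLoyalty <- Conversion -> PriorPurchase
  P2: BrandLoyalty <- Conversion -> StoreType <- Seasonality <- CouponUse -> PriorPurchase
  P3: BrandLoyalty <- CouponUse -> Seasonality -> StoreType <- Conversion -> PriorPurchase
  P4: BrandLoyalty <- CouponUse -> PriorPurchase
  P5: BrandLoyalty <- AdSpend <- CouponUse -> Seasonality -> StoreType <- Conversion -> PriorPurchase
  P6: BrandLoyalty <- AdSpend <- CouponUse -> PriorPurchase
  P7: BrandLoyalty <- Seasonality <- CouponUse -> PriorPurchase
  P8: BrandLoyalty <- Seasonality -> StoreType <- Conversion -> PriorPurchase
The empty set is not sufficient: P1 (BrandLoyalty <- Conversion -> PriorPurchase) has no collider blocking it and no conditioned non-collider, so it is open.
Try {Conversion, CouponUse}:
  P1: blocked at fork node Conversion ∈ conditioning set.
  P2: blocked at fork node Conversion ∈ conditioning set.
  P3: blocked at fork node CouponUse ∈ conditioning set.
  P4: blocked at fork node CouponUse ∈ conditioning set.
  P5: blocked at fork node CouponUse ∈ conditioning set.
  P6: blocked at fork node CouponUse ∈ conditioning set.
  P7: blocked at fork node CouponUse ∈ conditioning set.
  P8: blocked at collider StoreType (neither it nor any descendant is in the conditioning set).
{Conversion, CouponUse} contains no descendant of BrandLoyalty and blocks every backdoor path.
Every element of {Conversion, CouponUse} is needed (dropping Conversion leaves P1 open; dropping CouponUse leaves P4 open), so no proper subset is valid.
Among all size-2 subsets of the eligible variables, only {Conversion, CouponUse} blocks every backdoor path, so it is the unique smallest valid adjustment set.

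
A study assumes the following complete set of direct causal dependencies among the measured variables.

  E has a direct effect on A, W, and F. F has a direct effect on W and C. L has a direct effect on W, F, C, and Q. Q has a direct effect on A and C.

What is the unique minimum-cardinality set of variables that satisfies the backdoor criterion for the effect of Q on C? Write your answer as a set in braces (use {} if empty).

{L}

Variables eligible for adjustment (non-descendants of Q, excluding Q and C): {E, F, L, W}.
Backdoor paths from Q to C:
  P1: Q <- L -> F -> C
  P2: Q <- L -> W <- E -> F -> C
  P3: Q <- L -> W <- F -> C
  P4: Q <- L -> C
The empty set is not sufficient: P1 (Q <- L -> F -> C) has no collider blocking it and no conditioned non-collider, so it is open.
Try {L}:
  P1: blocked at fork node L ∈ conditioning set.
  P2: blocked at fork node L ∈ conditioning set.
  P3: blocked at fork node L ∈ conditioning set.
  P4: blocked at fork node L ∈ conditioning set.
{L} contains no descendant of Q and blocks every backdoor path.
No other singleton works — e.g. {E} leaves P1 open — so {L} is the unique smallest valid adjustment set.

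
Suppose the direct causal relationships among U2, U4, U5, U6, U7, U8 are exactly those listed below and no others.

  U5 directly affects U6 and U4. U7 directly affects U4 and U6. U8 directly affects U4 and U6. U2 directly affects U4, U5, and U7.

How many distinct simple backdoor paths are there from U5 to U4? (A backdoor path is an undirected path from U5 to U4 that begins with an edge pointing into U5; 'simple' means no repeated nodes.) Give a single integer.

3

A backdoor path from U5 to U4 is any simple undirected path whose first edge points into U5 (i.e. leaves U5 via a parent).
Parents of U5: {U2}.
Enumerating:
  P1: U5 <- U2 -> U7 -> U6 <- U8 -> U4
  P2: U5 <- U2 -> U7 -> U4
  P3: U5 <- U2 -> U4
That exhausts the simple backdoor paths. Count: 3.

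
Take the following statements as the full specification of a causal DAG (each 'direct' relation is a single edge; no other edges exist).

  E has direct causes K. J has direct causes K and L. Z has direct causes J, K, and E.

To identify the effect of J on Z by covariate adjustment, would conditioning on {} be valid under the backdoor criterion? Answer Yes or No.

No

Backdoor paths from J to Z (paths whose first edge points into J):
  P1: J <- K -> E -> Z
  P2: J <- K -> Z
Condition 1 (no descendant of J in the set): holds — descendants of J are {Z}; none are in {}.
Condition 2 (every backdoor path blocked by {}):
  P1: open — no interior node is in the conditioning set.
  P2: open — no interior node is in the conditioning set.
{} does not satisfy the backdoor criterion.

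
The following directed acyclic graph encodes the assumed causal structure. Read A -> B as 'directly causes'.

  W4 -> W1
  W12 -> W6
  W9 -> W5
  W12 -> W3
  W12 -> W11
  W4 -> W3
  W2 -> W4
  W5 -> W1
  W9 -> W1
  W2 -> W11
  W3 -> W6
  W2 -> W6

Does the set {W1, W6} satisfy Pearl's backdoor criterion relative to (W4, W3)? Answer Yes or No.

No

Backdoor paths from W4 to W3 (paths whose first edge points into W4):
  P1: W4 <- W2 -> W11 <- W12 -> W3
  P2: W4 <- W2 -> W11 <- W12 -> W6 <- W3
  P3: W4 <- W2 -> W6 <- W12 -> W3
  P4: W4 <- W2 -> W6 <- W3
Condition 1 (no descendant of W4 in the set): FAILS — W1 and W6 are descendants of W4.
Condition 2 (every backdoor path blocked by {W1, W6}):
  P1: blocked at collider W11 (neither it nor any descendant is in the conditioning set).
  P2: blocked at collider W11 (neither it nor any descendant is in the conditioning set).
  P3: open — collider(s) W6 are conditioned on (or have a conditioned descendant) and no non-collider on the path is in the set.
  P4: open — collider(s) W6 are conditioned on (or have a conditioned descendant) and no non-collider on the path is in the set.
{W1, W6} does not satisfy the backdoor criterion.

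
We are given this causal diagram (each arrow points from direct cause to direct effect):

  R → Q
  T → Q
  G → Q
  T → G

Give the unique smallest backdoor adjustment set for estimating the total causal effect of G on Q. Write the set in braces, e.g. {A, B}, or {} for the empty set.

Variables eligible for adjustment (non-descendants of G, excluding G and Q): {R, T}.
Backdoor paths from G to Q:
  P1: G <- T -> Q
The empty set is not sufficient: P1 (G <- T -> Q) has no collider blocking it and no conditioned non-collider, so it is open.
Try {T}:
  P1: blocked at fork node T ∈ conditioning set.
{T} contains no descendant of G and blocks every backdoor path.
No other singleton works — e.g. {R} leaves P1 open — so {T} is the unique smallest valid adjustment set.

{T}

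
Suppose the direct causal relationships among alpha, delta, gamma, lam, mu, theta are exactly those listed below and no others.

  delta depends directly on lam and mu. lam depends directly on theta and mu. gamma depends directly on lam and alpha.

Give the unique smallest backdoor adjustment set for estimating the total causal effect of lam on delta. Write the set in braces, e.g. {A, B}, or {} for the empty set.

Variables eligible for adjustment (non-descendants of lam, excluding lam and delta): {alpha, mu, theta}.
Backdoor paths from lam to delta:
  P1: lam <- mu -> delta
The empty set is not sufficient: P1 (lam <- mu -> delta) has no collider blocking it and no conditioned non-collider, so it is open.
Try {mu}:
  P1: blocked at fork node mu ∈ conditioning set.
{mu} contains no descendant of lam and blocks every backdoor path.
No other singleton works — e.g. {theta} leaves P1 open — so {mu} is the unique smallest valid adjustment set.

{mu}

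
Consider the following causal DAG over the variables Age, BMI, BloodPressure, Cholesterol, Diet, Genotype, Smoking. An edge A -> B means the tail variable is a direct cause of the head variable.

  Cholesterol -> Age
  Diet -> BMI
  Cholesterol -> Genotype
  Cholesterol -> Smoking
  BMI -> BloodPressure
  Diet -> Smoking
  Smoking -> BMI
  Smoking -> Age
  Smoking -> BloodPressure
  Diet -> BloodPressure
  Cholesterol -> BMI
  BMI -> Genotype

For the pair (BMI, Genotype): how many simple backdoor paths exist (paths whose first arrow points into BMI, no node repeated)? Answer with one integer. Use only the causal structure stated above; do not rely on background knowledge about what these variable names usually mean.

7

A backdoor path from BMI to Genotype is any simple undirected path whose first edge points into BMI (i.e. leaves BMI via a parent).
Parents of BMI: {Cholesterol, Diet, Smoking}.
Enumerating:
  P1: BMI <- Diet -> Smoking <- Cholesterol -> Genotype
  P2: BMI <- Diet -> Smoking -> Age <- Cholesterol -> Genotype
  P3: BMI <- Diet -> BloodPressure <- Smoking <- Cholesterol -> Genotype
  P4: BMI <- Diet -> BloodPressure <- Smoking -> Age <- Cholesterol -> Genotype
  P5: BMI <- Cholesterol -> Genotype
  P6: BMI <- Smoking <- Cholesterol -> Genotype
  P7: BMI <- Smoking -> Age <- Cholesterol -> Genotype
That exhausts the simple backdoor paths. Count: 7.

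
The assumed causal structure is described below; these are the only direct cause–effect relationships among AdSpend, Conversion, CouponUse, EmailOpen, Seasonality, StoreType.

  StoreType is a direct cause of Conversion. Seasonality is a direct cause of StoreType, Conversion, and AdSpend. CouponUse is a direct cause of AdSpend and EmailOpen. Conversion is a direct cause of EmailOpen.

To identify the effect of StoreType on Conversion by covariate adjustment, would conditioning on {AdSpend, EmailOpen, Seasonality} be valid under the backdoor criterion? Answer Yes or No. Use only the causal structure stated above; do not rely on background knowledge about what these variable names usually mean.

No

Backdoor paths from StoreType to Conversion (paths whose first edge points into StoreType):
  P1: StoreType <- Seasonality -> Conversion
  P2: StoreType <- Seasonality -> AdSpend <- CouponUse -> EmailOpen <- Conversion
Condition 1 (no descendant of StoreType in the set): FAILS — EmailOpen is a descendant of StoreType.
Condition 2 (every backdoor path blocked by {AdSpend, EmailOpen, Seasonality}):
  P1: blocked at fork node Seasonality ∈ conditioning set.
  P2: blocked at fork node Seasonality ∈ conditioning set.
{AdSpend, EmailOpen, Seasonality} does not satisfy the backdoor criterion.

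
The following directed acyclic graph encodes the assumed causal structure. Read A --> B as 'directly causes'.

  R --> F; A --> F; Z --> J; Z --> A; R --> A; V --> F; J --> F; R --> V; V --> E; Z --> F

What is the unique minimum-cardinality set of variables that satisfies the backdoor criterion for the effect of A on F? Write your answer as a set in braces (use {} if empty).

Variables eligible for adjustment (non-descendants of A, excluding A and F): {E, J, R, V, Z}.
Backdoor paths from A to F:
  P1: A <- R -> V -> F
  P2: A <- R -> F
  P3: A <- Z -> J -> F
  P4: A <- Z -> F
The empty set is not sufficient: P1 (A <- R -> V -> F) has no collider blocking it and no conditioned non-collider, so it is open.
Try {R, Z}:
  P1: blocked at fork node R ∈ conditioning set.
  P2: blocked at fork node R ∈ conditioning set.
  P3: blocked at fork node Z ∈ conditioning set.
  P4: blocked at fork node Z ∈ conditioning set.
{R, Z} contains no descendant of A and blocks every backdoor path.
Every element of {R, Z} is needed (dropping R leaves P1 open; dropping Z leaves P3 open), so no proper subset is valid.
Among all size-2 subsets of the eligible variables, only {R, Z} blocks every backdoor path, so it is the unique smallest valid adjustment set.

{R, Z}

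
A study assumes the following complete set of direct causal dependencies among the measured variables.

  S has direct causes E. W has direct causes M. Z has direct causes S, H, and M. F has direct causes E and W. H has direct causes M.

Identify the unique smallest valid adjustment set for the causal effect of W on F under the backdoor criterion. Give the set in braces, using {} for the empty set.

Variables eligible for adjustment (non-descendants of W, excluding W and F): {E, H, M, S, Z}.
Backdoor paths from W to F:
  P1: W <- M -> H -> Z <- S <- E -> F
  P2: W <- M -> Z <- S <- E -> F
Each backdoor path contains an unconditioned collider, so every path is already blocked with the empty conditioning set:
  P1: blocked at collider Z (neither it nor any descendant is in the conditioning set).
  P2: blocked at collider Z (neither it nor any descendant is in the conditioning set).
The empty set is therefore the unique smallest valid set.

{}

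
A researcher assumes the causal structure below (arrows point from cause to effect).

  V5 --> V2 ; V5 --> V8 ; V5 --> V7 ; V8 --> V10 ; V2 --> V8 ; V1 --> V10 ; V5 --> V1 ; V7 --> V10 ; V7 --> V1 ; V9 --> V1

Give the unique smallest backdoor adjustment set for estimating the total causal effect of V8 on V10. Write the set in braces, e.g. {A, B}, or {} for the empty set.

{V5}

Variables eligible for adjustment (non-descendants of V8, excluding V8 and V10): {V1, V2, V5, V7, V9}.
Backdoor paths from V8 to V10:
  P1: V8 <- V5 -> V7 -> V1 -> V10
  P2: V8 <- V5 -> V7 -> V10
  P3: V8 <- V5 -> V1 <- V7 -> V10
  P4: V8 <- V5 -> V1 -> V10
  P5: V8 <- V2 <- V5 -> V7 -> V1 -> V10
  P6: V8 <- V2 <- V5 -> V7 -> V10
  P7: V8 <- V2 <- V5 -> V1 <- V7 -> V10
  P8: V8 <- V2 <- V5 -> V1 -> V10
The empty set is not sufficient: P1 (V8 <- V5 -> V7 -> V1 -> V10) has no collider blocking it and no conditioned non-collider, so it is open.
Try {V5}:
  P1: blocked at fork node V5 ∈ conditioning set.
  P2: blocked at fork node V5 ∈ conditioning set.
  P3: blocked at fork node V5 ∈ conditioning set.
  P4: blocked at fork node V5 ∈ conditioning set.
  P5: blocked at fork node V5 ∈ conditioning set.
  P6: blocked at fork node V5 ∈ conditioning set.
  P7: blocked at fork node V5 ∈ conditioning set.
  P8: blocked at fork node V5 ∈ conditioning set.
{V5} contains no descendant of V8 and blocks every backdoor path.
No other singleton works — e.g. {V9} leaves P1 open — so {V5} is the unique smallest valid adjustment set.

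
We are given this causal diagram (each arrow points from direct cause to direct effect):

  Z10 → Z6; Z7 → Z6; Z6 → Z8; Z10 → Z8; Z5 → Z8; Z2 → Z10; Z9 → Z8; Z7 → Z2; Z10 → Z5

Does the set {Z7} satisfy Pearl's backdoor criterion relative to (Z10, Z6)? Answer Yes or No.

Yes

Backdoor paths from Z10 to Z6 (paths whose first edge points into Z10):
  P1: Z10 <- Z2 <- Z7 -> Z6
Condition 1 (no descendant of Z10 in the set): holds — descendants of Z10 are {Z5, Z6, Z8}; none are in {Z7}.
Condition 2 (every backdoor path blocked by {Z7}):
  P1: blocked at fork node Z7 ∈ conditioning set.
{Z7} satisfies the backdoor criterion.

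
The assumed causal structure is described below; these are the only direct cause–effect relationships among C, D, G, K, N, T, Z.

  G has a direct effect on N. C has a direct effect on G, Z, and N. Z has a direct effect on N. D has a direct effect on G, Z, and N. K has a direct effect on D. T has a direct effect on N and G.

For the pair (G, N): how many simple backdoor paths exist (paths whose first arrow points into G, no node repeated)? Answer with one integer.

A backdoor path from G to N is any simple undirected path whose first edge points into G (i.e. leaves G via a parent).
Parents of G: {C, D, T}.
Enumerating:
  P1: G <- T -> N
  P2: G <- D -> Z <- C -> N
  P3: G <- D -> Z -> N
  P4: G <- D -> N
  P5: G <- C -> Z <- D -> N
  P6: G <- C -> Z -> N
  P7: G <- C -> N
That exhausts the simple backdoor paths. Count: 7.

7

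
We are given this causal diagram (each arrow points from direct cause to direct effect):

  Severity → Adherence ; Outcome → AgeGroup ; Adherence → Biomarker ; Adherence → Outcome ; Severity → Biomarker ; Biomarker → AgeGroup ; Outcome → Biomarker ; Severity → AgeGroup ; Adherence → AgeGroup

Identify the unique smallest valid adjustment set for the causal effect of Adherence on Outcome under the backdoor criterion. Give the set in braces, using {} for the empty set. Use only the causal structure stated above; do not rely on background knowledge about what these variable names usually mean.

{}

Variables eligible for adjustment (non-descendants of Adherence, excluding Adherence and Outcome): {Severity}.
Backdoor paths from Adherence to Outcome:
  P1: Adherence <- Severity -> Biomarker <- Outcome
  P2: Adherence <- Severity -> Biomarker -> AgeGroup <- Outcome
  P3: Adherence <- Severity -> AgeGroup <- Outcome
  P4: Adherence <- Severity -> AgeGroup <- Biomarker <- Outcome
Each backdoor path contains an unconditioned collider, so every path is already blocked with the empty conditioning set:
  P1: blocked at collider Biomarker (neither it nor any descendant is in the conditioning set).
  P2: blocked at collider AgeGroup (neither it nor any descendant is in the conditioning set).
  P3: blocked at collider AgeGroup (neither it nor any descendant is in the conditioning set).
  P4: blocked at collider AgeGroup (neither it nor any descendant is in the conditioning set).
The empty set is therefore the unique smallest valid set.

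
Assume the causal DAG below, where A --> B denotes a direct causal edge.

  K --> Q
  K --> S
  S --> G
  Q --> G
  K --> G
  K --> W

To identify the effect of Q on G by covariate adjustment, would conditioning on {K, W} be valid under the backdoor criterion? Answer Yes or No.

Backdoor paths from Q to G (paths whose first edge points into Q):
  P1: Q <- K -> S -> G
  P2: Q <- K -> G
Condition 1 (no descendant of Q in the set): holds — descendants of Q are {G}; none are in {K, W}.
Condition 2 (every backdoor path blocked by {K, W}):
  P1: blocked at fork node K ∈ conditioning set.
  P2: blocked at fork node K ∈ conditioning set.
{K, W} satisfies the backdoor criterion.

Yes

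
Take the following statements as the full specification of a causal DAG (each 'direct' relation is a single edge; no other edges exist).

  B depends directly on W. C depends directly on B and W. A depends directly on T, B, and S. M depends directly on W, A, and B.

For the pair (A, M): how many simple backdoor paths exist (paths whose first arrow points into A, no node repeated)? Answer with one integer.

A backdoor path from A to M is any simple undirected path whose first edge points into A (i.e. leaves A via a parent).
Parents of A: {B, S, T}.
Enumerating:
  P1: A <- B <- W -> M
  P2: A <- B -> C <- W -> M
  P3: A <- B -> M
That exhausts the simple backdoor paths. Count: 3.

3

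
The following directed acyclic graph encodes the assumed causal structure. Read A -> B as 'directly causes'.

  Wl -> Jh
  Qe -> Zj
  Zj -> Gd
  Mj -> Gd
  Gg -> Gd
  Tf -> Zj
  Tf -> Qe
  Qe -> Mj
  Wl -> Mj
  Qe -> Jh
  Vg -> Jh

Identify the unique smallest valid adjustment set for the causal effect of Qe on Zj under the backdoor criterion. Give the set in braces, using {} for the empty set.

Variables eligible for adjustment (non-descendants of Qe, excluding Qe and Zj): {Gg, Tf, Vg, Wl}.
Backdoor paths from Qe to Zj:
  P1: Qe <- Tf -> Zj
The empty set is not sufficient: P1 (Qe <- Tf -> Zj) has no collider blocking it and no conditioned non-collider, so it is open.
Try {Tf}:
  P1: blocked at fork node Tf ∈ conditioning set.
{Tf} contains no descendant of Qe and blocks every backdoor path.
No other singleton works — e.g. {Vg} leaves P1 open — so {Tf} is the unique smallest valid adjustment set.

{Tf}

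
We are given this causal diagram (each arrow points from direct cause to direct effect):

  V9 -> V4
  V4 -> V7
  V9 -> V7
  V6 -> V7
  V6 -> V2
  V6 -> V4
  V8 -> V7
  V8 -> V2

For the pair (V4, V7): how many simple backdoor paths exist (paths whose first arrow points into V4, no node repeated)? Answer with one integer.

3

A backdoor path from V4 to V7 is any simple undirected path whose first edge points into V4 (i.e. leaves V4 via a parent).
Parents of V4: {V6, V9}.
Enumerating:
  P1: V4 <- V9 -> V7
  P2: V4 <- V6 -> V2 <- V8 -> V7
  P3: V4 <- V6 -> V7
That exhausts the simple backdoor paths. Count: 3.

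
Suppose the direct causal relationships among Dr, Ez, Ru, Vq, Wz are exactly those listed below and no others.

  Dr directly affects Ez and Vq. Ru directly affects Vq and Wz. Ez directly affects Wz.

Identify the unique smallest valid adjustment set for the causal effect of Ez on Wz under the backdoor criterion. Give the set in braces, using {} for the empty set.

Variables eligible for adjustment (non-descendants of Ez, excluding Ez and Wz): {Dr, Ru, Vq}.
Backdoor paths from Ez to Wz:
  P1: Ez <- Dr -> Vq <- Ru -> Wz
Each backdoor path contains an unconditioned collider, so every path is already blocked with the empty conditioning set:
  P1: blocked at collider Vq (neither it nor any descendant is in the conditioning set).
The empty set is therefore the unique smallest valid set.

{}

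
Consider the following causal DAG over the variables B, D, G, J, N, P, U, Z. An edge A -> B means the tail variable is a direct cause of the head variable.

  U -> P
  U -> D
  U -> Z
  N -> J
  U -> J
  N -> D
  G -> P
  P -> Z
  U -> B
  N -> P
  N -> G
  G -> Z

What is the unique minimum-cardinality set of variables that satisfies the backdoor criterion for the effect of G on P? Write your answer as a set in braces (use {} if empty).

Variables eligible for adjustment (non-descendants of G, excluding G and P): {B, D, J, N, U}.
Backdoor paths from G to P:
  P1: G <- N -> D <- U -> P
  P2: G <- N -> D <- U -> Z <- P
  P3: G <- N -> P
  P4: G <- N -> J <- U -> P
  P5: G <- N -> J <- U -> Z <- P
The empty set is not sufficient: P3 (G <- N -> P) has no collider blocking it and no conditioned non-collider, so it is open.
Try {N}:
  P1: blocked at fork node N ∈ conditioning set.
  P2: blocked at fork node N ∈ conditioning set.
  P3: blocked at fork node N ∈ conditioning set.
  P4: blocked at fork node N ∈ conditioning set.
  P5: blocked at fork node N ∈ conditioning set.
{N} contains no descendant of G and blocks every backdoor path.
No other singleton works — e.g. {U} leaves P3 open — so {N} is the unique smallest valid adjustment set.

{N}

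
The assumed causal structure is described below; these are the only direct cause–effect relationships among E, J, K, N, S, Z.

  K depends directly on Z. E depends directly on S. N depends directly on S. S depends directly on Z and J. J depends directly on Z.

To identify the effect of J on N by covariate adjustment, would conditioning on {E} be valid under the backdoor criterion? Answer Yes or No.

Backdoor paths from J to N (paths whose first edge points into J):
  P1: J <- Z -> S -> N
Condition 1 (no descendant of J in the set): FAILS — E is a descendant of J.
Condition 2 (every backdoor path blocked by {E}):
  P1: open — no interior node is in the conditioning set.
{E} does not satisfy the backdoor criterion.

No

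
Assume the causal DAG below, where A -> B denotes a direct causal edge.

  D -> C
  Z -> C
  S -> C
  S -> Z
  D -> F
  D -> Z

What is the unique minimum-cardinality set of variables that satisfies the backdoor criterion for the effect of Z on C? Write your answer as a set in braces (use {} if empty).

Variables eligible for adjustment (non-descendants of Z, excluding Z and C): {D, F, S}.
Backdoor paths from Z to C:
  P1: Z <- D -> C
  P2: Z <- S -> C
The empty set is not sufficient: P1 (Z <- D -> C) has no collider blocking it and no conditioned non-collider, so it is open.
Try {D, S}:
  P1: blocked at fork node D ∈ conditioning set.
  P2: blocked at fork node S ∈ conditioning set.
{D, S} contains no descendant of Z and blocks every backdoor path.
Every element of {D, S} is needed (dropping D leaves P1 open; dropping S leaves P2 open), so no proper subset is valid.
Among all size-2 subsets of the eligible variables, only {D, S} blocks every backdoor path, so it is the unique smallest valid adjustment set.

{D, S}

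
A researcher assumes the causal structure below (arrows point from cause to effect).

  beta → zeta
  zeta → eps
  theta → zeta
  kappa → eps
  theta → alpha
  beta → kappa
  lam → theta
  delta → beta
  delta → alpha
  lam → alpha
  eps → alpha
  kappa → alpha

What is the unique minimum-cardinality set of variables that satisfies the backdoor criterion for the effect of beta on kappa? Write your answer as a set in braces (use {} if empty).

Variables eligible for adjustment (non-descendants of beta, excluding beta and kappa): {delta, lam, theta}.
Backdoor paths from beta to kappa:
  P1: beta <- delta -> alpha <- lam -> theta -> zeta -> eps <- kappa
  P2: beta <- delta -> alpha <- theta -> zeta -> eps <- kappa
  P3: beta <- delta -> alpha <- kappa
  P4: beta <- delta -> alpha <- eps <- kappa
Each backdoor path contains an unconditioned collider, so every path is already blocked with the empty conditioning set:
  P1: blocked at collider alpha (neither it nor any descendant is in the conditioning set).
  P2: blocked at collider alpha (neither it nor any descendant is in the conditioning set).
  P3: blocked at collider alpha (neither it nor any descendant is in the conditioning set).
  P4: blocked at collider alpha (neither it nor any descendant is in the conditioning set).
The empty set is therefore the unique smallest valid set.

{}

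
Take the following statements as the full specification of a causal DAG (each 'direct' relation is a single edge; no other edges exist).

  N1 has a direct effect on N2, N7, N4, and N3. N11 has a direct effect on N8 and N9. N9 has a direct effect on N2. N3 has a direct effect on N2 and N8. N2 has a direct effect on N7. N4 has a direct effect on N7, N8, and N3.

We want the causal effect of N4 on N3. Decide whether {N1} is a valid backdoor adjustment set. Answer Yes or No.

Yes

Backdoor paths from N4 to N3 (paths whose first edge points into N4):
  P1: N4 <- N1 -> N3
  P2: N4 <- N1 -> N2 <- N3
  P3: N4 <- N1 -> N2 <- N9 <- N11 -> N8 <- N3
  P4: N4 <- N1 -> N7 <- N2 <- N3
  P5: N4 <- N1 -> N7 <- N2 <- N9 <- N11 -> N8 <- N3
Condition 1 (no descendant of N4 in the set): holds — descendants of N4 are {N2, N3, N7, N8}; none are in {N1}.
Condition 2 (every backdoor path blocked by {N1}):
  P1: blocked at fork node N1 ∈ conditioning set.
  P2: blocked at fork node N1 ∈ conditioning set.
  P3: blocked at fork node N1 ∈ conditioning set.
  P4: blocked at fork node N1 ∈ conditioning set.
  P5: blocked at fork node N1 ∈ conditioning set.
{N1} satisfies the backdoor criterion.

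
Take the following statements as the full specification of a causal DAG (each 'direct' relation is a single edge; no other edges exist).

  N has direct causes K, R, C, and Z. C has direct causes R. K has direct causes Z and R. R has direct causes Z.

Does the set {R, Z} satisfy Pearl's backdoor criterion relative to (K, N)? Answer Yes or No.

Yes

Backdoor paths from K to N (paths whose first edge points into K):
  P1: K <- Z -> R -> C -> N
  P2: K <- Z -> R -> N
  P3: K <- Z -> N
  P4: K <- R <- Z -> N
  P5: K <- R -> C -> N
  P6: K <- R -> N
Condition 1 (no descendant of K in the set): holds — descendants of K are {N}; none are in {R, Z}.
Condition 2 (every backdoor path blocked by {R, Z}):
  P1: blocked at fork node Z ∈ conditioning set.
  P2: blocked at fork node Z ∈ conditioning set.
  P3: blocked at fork node Z ∈ conditioning set.
  P4: blocked at chain node R ∈ conditioning set.
  P5: blocked at fork node R ∈ conditioning set.
  P6: blocked at fork node R ∈ conditioning set.
{R, Z} satisfies the backdoor criterion.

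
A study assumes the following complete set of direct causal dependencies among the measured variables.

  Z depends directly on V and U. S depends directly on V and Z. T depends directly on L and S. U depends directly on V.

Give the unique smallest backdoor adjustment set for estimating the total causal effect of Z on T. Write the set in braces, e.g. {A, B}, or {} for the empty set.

{V}

Variables eligible for adjustment (non-descendants of Z, excluding Z and T): {L, U, V}.
Backdoor paths from Z to T:
  P1: Z <- V -> S -> T
  P2: Z <- U <- V -> S -> T
The empty set is not sufficient: P1 (Z <- V -> S -> T) has no collider blocking it and no conditioned non-collider, so it is open.
Try {V}:
  P1: blocked at fork node V ∈ conditioning set.
  P2: blocked at fork node V ∈ conditioning set.
{V} contains no descendant of Z and blocks every backdoor path.
No other singleton works — e.g. {L} leaves P1 open — so {V} is the unique smallest valid adjustment set.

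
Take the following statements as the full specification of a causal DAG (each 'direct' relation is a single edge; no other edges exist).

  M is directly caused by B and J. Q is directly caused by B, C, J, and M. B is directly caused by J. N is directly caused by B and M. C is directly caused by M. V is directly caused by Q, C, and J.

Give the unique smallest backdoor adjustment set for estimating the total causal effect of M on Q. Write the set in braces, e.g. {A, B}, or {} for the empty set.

{B, J}

Variables eligible for adjustment (non-descendants of M, excluding M and Q): {B, J}.
Backdoor paths from M to Q:
  P1: M <- J -> B -> Q
  P2: M <- J -> Q
  P3: M <- J -> V <- C -> Q
  P4: M <- J -> V <- Q
  P5: M <- B <- J -> Q
  P6: M <- B <- J -> V <- C -> Q
  P7: M <- B <- J -> V <- Q
  P8: M <- B -> Q
The empty set is not sufficient: P1 (M <- J -> B -> Q) has no collider blocking it and no conditioned non-collider, so it is open.
Try {B, J}:
  P1: blocked at fork node J ∈ conditioning set.
  P2: blocked at fork node J ∈ conditioning set.
  P3: blocked at fork node J ∈ conditioning set.
  P4: blocked at fork node J ∈ conditioning set.
  P5: blocked at chain node B ∈ conditioning set.
  P6: blocked at chain node B ∈ conditioning set.
  P7: blocked at chain node B ∈ conditioning set.
  P8: blocked at fork node B ∈ conditioning set.
{B, J} contains no descendant of M and blocks every backdoor path.
Every element of {B, J} is needed (dropping B leaves P8 open; dropping J leaves P2 open), so no proper subset is valid.
Among all size-2 subsets of the eligible variables, only {B, J} blocks every backdoor path, so it is the unique smallest valid adjustment set.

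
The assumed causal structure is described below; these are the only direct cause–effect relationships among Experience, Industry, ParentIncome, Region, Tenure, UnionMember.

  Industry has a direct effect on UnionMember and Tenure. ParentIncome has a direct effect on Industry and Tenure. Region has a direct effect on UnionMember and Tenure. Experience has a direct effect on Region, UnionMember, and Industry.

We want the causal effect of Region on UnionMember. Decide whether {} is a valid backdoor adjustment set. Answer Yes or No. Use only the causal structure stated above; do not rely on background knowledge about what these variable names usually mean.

Backdoor paths from Region to UnionMember (paths whose first edge points into Region):
  P1: Region <- Experience -> Industry -> UnionMember
  P2: Region <- Experience -> UnionMember
Condition 1 (no descendant of Region in the set): holds — descendants of Region are {Tenure, UnionMember}; none are in {}.
Condition 2 (every backdoor path blocked by {}):
  P1: open — no interior node is in the conditioning set.
  P2: open — no interior node is in the conditioning set.
{} does not satisfy the backdoor criterion.

No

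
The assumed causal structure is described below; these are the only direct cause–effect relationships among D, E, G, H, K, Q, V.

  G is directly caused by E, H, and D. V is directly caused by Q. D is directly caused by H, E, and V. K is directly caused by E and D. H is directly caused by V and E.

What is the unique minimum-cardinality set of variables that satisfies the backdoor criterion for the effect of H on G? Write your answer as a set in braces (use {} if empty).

Variables eligible for adjustment (non-descendants of H, excluding H and G): {E, Q, V}.
Backdoor paths from H to G:
  P1: H <- E -> D -> G
  P2: H <- E -> G
  P3: H <- E -> K <- D -> G
  P4: H <- V -> D <- E -> G
  P5: H <- V -> D -> G
  P6: H <- V -> D -> K <- E -> G
The empty set is not sufficient: P1 (H <- E -> D -> G) has no collider blocking it and no conditioned non-collider, so it is open.
Try {E, V}:
  P1: blocked at fork node E ∈ conditioning set.
  P2: blocked at fork node E ∈ conditioning set.
  P3: blocked at fork node E ∈ conditioning set.
  P4: blocked at fork node V ∈ conditioning set.
  P5: blocked at fork node V ∈ conditioning set.
  P6: blocked at fork node V ∈ conditioning set.
{E, V} contains no descendant of H and blocks every backdoor path.
Every element of {E, V} is needed (dropping E leaves P1 open; dropping V leaves P5 open), so no proper subset is valid.
Among all size-2 subsets of the eligible variables, only {E, V} blocks every backdoor path, so it is the unique smallest valid adjustment set.

{E, V}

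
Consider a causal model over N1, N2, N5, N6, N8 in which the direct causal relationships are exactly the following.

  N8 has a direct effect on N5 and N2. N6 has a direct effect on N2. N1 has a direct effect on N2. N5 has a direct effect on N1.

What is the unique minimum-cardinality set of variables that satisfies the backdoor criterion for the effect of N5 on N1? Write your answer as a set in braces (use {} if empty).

Variables eligible for adjustment (non-descendants of N5, excluding N5 and N1): {N6, N8}.
Backdoor paths from N5 to N1:
  P1: N5 <- N8 -> N2 <- N1
Each backdoor path contains an unconditioned collider, so every path is already blocked with the empty conditioning set:
  P1: blocked at collider N2 (neither it nor any descendant is in the conditioning set).
The empty set is therefore the unique smallest valid set.

{}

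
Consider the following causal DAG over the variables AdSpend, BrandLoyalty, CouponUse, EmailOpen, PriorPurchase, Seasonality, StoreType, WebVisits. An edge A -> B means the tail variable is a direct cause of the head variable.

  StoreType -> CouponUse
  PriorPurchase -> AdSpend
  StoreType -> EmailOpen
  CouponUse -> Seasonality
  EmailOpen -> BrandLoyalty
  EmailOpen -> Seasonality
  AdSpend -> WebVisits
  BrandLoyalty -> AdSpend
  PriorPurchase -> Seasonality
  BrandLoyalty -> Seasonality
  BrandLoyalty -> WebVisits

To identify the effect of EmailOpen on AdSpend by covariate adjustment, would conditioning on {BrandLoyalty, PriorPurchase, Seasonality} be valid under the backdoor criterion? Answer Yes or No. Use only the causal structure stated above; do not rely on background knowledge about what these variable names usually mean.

Backdoor paths from EmailOpen to AdSpend (paths whose first edge points into EmailOpen):
  P1: EmailOpen <- StoreType -> CouponUse -> Seasonality <- PriorPurchase -> AdSpend
  P2: EmailOpen <- StoreType -> CouponUse -> Seasonality <- BrandLoyalty -> AdSpend
  P3: EmailOpen <- StoreType -> CouponUse -> Seasonality <- BrandLoyalty -> WebVisits <- AdSpend
Condition 1 (no descendant of EmailOpen in the set): FAILS — BrandLoyalty and Seasonality are descendants of EmailOpen.
Condition 2 (every backdoor path blocked by {BrandLoyalty, PriorPurchase, Seasonality}):
  P1: blocked at fork node PriorPurchase ∈ conditioning set.
  P2: blocked at fork node BrandLoyalty ∈ conditioning set.
  P3: blocked at fork node BrandLoyalty ∈ conditioning set.
{BrandLoyalty, PriorPurchase, Seasonality} does not satisfy the backdoor criterion.

No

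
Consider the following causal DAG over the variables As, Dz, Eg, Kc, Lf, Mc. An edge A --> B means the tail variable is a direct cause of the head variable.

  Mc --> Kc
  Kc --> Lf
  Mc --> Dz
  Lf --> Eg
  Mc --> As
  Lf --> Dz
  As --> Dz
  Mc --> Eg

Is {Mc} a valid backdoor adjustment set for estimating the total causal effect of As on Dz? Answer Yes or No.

Yes

Backdoor paths from As to Dz (paths whose first edge points into As):
  P1: As <- Mc -> Kc -> Lf -> Dz
  P2: As <- Mc -> Dz
  P3: As <- Mc -> Eg <- Lf -> Dz
Condition 1 (no descendant of As in the set): holds — descendants of As are {Dz}; none are in {Mc}.
Condition 2 (every backdoor path blocked by {Mc}):
  P1: blocked at fork node Mc ∈ conditioning set.
  P2: blocked at fork node Mc ∈ conditioning set.
  P3: blocked at fork node Mc ∈ conditioning set.
{Mc} satisfies the backdoor criterion.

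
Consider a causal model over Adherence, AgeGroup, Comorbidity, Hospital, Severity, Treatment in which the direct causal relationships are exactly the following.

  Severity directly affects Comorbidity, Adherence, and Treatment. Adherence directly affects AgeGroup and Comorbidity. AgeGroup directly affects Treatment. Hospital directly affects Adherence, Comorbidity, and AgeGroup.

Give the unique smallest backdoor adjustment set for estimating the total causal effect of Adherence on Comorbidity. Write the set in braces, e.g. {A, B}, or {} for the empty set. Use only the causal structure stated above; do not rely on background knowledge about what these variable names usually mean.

{Hospital, Severity}

Variables eligible for adjustment (non-descendants of Adherence, excluding Adherence and Comorbidity): {Hospital, Severity}.
Backdoor paths from Adherence to Comorbidity:
  P1: Adherence <- Severity -> Comorbidity
  P2: Adherence <- Severity -> Treatment <- AgeGroup <- Hospital -> Comorbidity
  P3: Adherence <- Hospital -> AgeGroup -> Treatment <- Severity -> Comorbidity
  P4: Adherence <- Hospital -> Comorbidity
The empty set is not sufficient: P1 (Adherence <- Severity -> Comorbidity) has no collider blocking it and no conditioned non-collider, so it is open.
Try {Hospital, Severity}:
  P1: blocked at fork node Severity ∈ conditioning set.
  P2: blocked at fork node Severity ∈ conditioning set.
  P3: blocked at fork node Hospital ∈ conditioning set.
  P4: blocked at fork node Hospital ∈ conditioning set.
{Hospital, Severity} contains no descendant of Adherence and blocks every backdoor path.
Every element of {Hospital, Severity} is needed (dropping Hospital leaves P4 open; dropping Severity leaves P1 open), so no proper subset is valid.
Among all size-2 subsets of the eligible variables, only {Hospital, Severity} blocks every backdoor path, so it is the unique smallest valid adjustment set.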